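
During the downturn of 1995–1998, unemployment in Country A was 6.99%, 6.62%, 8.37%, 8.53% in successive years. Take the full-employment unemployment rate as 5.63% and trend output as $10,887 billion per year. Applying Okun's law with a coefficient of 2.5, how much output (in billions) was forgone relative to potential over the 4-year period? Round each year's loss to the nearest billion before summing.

Year 1995: gap = -2.5 × (6.99 - 5.63) = -3.4%, loss ≈ 10887 × 3.4/100 ≈ 370.
Year 1996: gap = -2.5 × (6.62 - 5.63) = -2.475%, loss ≈ 10887 × 2.475/100 ≈ 269.
Year 1997: gap = -2.5 × (8.37 - 5.63) = -6.85%, loss ≈ 10887 × 6.85/100 ≈ 746.
Year 1998: gap = -2.5 × (8.53 - 5.63) = -7.25%, loss ≈ 10887 × 7.25/100 ≈ 789.
Total lost output = 370 + 269 + 746 + 789 = 2174 billion.

$2,174 billion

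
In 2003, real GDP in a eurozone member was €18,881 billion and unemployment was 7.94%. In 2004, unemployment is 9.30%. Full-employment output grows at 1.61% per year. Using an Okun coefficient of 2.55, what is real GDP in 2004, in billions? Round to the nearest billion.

Δu = 9.3 - 7.94 = 1.36 points.
Okun's law (growth form): g_Y = g_Y* - β × Δu = 1.61 - 2.55 × (1.36) = 1.61 - 3.468 = -1.858%.
Real GDP in the next year = 18881 × (1 - 1.858/100) = 18881 × 0.98142 ≈ 18530 billion.

€18,530 billion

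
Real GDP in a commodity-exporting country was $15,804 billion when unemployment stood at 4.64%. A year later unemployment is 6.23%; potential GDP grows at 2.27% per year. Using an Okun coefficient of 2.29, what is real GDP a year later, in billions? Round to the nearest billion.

$15,587 billion

Δu = 6.23 - 4.64 = 1.59 points.
Okun's law (growth form): g_Y = g_Y* - β × Δu = 2.27 - 2.29 × (1.59) = 2.27 - 3.6411 = -1.3711%.
Real GDP in the next year = 15804 × (1 - 1.3711/100) = 15804 × 0.986289 ≈ 15587 billion.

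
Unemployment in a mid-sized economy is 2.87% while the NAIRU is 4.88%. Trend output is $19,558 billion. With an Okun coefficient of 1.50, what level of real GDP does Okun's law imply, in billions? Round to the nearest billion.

Unemployment gap = 2.87 - 4.88 = -2.01 points, so the output gap is -1.5 × (-2.01) = 3.015%.
Actual GDP = 19558 × (1 + 3.015/100) = 19558 × 1.03015 ≈ 20148 billion.

$20,148 billion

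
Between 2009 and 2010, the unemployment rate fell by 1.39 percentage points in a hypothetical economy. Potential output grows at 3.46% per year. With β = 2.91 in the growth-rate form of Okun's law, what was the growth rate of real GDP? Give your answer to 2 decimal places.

7.50%

Growth-rate Okun's law: g_Y = g_Y* - β × Δu.
g_Y = 3.46 - 2.91 × (-1.39) = 3.46 + 4.0449 = 7.5049%, i.e. 7.50% to 2 d.p.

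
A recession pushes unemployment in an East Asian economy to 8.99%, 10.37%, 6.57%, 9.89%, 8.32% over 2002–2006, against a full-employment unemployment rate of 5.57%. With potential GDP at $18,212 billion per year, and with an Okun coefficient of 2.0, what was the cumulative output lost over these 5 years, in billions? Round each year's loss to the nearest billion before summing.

$5,934 billion

Year 2002: gap = -2.0 × (8.99 - 5.57) = -6.84%, loss ≈ 18212 × 6.84/100 ≈ 1246.
Year 2003: gap = -2.0 × (10.37 - 5.57) = -9.6%, loss ≈ 18212 × 9.6/100 ≈ 1748.
Year 2004: gap = -2.0 × (6.57 - 5.57) = -2%, loss ≈ 18212 × 2/100 ≈ 364.
Year 2005: gap = -2.0 × (9.89 - 5.57) = -8.64%, loss ≈ 18212 × 8.64/100 ≈ 1574.
Year 2006: gap = -2.0 × (8.32 - 5.57) = -5.5%, loss ≈ 18212 × 5.5/100 ≈ 1002.
Total lost output = 1246 + 1748 + 364 + 1574 + 1002 = 5934 billion.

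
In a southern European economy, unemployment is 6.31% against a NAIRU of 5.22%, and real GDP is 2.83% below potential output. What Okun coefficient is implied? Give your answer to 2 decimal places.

β ≈ 2.60

Okun's law: output gap = -β × (u - u*).
-2.83 = -β × (6.31 - 5.22) = -β × 1.09, so β = 2.83/1.09 = 2.60.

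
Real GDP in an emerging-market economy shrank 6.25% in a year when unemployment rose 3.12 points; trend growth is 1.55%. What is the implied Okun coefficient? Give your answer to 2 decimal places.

Growth form: g_Y = g_Y* - β × Δu, so β = (g_Y* - g_Y)/Δu.
β = (1.55 + 6.25)/3.12 = 7.8/3.12 = 2.50.

β ≈ 2.50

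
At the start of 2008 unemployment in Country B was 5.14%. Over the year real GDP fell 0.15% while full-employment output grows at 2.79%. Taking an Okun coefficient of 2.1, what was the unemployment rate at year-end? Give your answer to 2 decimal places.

Growth-rate Okun's law: g_Y = g_Y* - β × Δu, so Δu = (g_Y* - g_Y)/β.
Δu = (2.79 + 0.15)/2.1 = 2.94/2.1 = 1.40 percentage points.
Year-end unemployment = 5.14 + 1.4 = 6.54%.

6.54%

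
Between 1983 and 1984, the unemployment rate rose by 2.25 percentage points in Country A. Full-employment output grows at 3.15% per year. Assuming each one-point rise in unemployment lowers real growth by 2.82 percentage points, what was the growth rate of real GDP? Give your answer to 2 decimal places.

-3.20%

Growth-rate Okun's law: g_Y = g_Y* - β × Δu.
g_Y = 3.15 - 2.82 × (2.25) = 3.15 - 6.345 = -3.195%, i.e. -3.20% to 2 d.p.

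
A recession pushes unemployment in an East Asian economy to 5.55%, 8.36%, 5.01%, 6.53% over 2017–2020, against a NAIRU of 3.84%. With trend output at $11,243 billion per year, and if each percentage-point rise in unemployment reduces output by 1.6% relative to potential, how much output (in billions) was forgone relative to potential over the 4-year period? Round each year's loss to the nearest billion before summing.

$1,815 billion

Year 2017: gap = -1.6 × (5.55 - 3.84) = -2.736%, loss ≈ 11243 × 2.736/100 ≈ 308.
Year 2018: gap = -1.6 × (8.36 - 3.84) = -7.232%, loss ≈ 11243 × 7.232/100 ≈ 813.
Year 2019: gap = -1.6 × (5.01 - 3.84) = -1.872%, loss ≈ 11243 × 1.872/100 ≈ 210.
Year 2020: gap = -1.6 × (6.53 - 3.84) = -4.304%, loss ≈ 11243 × 4.304/100 ≈ 484.
Total lost output = 308 + 813 + 210 + 484 = 1815 billion.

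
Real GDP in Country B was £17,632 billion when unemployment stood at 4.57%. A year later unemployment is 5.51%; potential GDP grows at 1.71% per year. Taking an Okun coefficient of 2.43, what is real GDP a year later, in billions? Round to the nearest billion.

£17,531 billion

Δu = 5.51 - 4.57 = 0.94 points.
Okun's law (growth form): g_Y = g_Y* - β × Δu = 1.71 - 2.43 × (0.94) = 1.71 - 2.2842 = -0.5742%.
Real GDP in the next year = 17632 × (1 - 0.5742/100) = 17632 × 0.994258 ≈ 17531 billion.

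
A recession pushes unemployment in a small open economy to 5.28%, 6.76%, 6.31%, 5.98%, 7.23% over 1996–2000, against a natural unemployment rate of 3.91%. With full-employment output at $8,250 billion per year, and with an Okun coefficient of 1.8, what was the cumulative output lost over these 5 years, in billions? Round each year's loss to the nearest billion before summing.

Year 1996: gap = -1.8 × (5.28 - 3.91) = -2.466%, loss ≈ 8250 × 2.466/100 ≈ 203.
Year 1997: gap = -1.8 × (6.76 - 3.91) = -5.13%, loss ≈ 8250 × 5.13/100 ≈ 423.
Year 1998: gap = -1.8 × (6.31 - 3.91) = -4.32%, loss ≈ 8250 × 4.32/100 ≈ 356.
Year 1999: gap = -1.8 × (5.98 - 3.91) = -3.726%, loss ≈ 8250 × 3.726/100 ≈ 307.
Year 2000: gap = -1.8 × (7.23 - 3.91) = -5.976%, loss ≈ 8250 × 5.976/100 ≈ 493.
Total lost output = 203 + 423 + 356 + 307 + 493 = 1782 billion.

$1,782 billion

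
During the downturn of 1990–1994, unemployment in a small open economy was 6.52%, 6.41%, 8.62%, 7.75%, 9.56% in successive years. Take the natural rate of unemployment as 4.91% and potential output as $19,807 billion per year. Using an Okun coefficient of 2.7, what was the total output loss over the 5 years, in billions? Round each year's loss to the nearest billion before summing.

$7,653 billion

Year 1990: gap = -2.7 × (6.52 - 4.91) = -4.347%, loss ≈ 19807 × 4.347/100 ≈ 861.
Year 1991: gap = -2.7 × (6.41 - 4.91) = -4.05%, loss ≈ 19807 × 4.05/100 ≈ 802.
Year 1992: gap = -2.7 × (8.62 - 4.91) = -10.017%, loss ≈ 19807 × 10.017/100 ≈ 1984.
Year 1993: gap = -2.7 × (7.75 - 4.91) = -7.668%, loss ≈ 19807 × 7.668/100 ≈ 1519.
Year 1994: gap = -2.7 × (9.56 - 4.91) = -12.555%, loss ≈ 19807 × 12.555/100 ≈ 2487.
Total lost output = 861 + 802 + 1984 + 1519 + 2487 = 7653 billion.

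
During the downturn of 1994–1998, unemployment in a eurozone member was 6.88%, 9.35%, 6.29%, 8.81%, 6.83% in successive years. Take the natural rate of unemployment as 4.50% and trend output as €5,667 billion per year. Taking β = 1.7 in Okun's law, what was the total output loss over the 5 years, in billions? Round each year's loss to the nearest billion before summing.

€1,507 billion

Year 1994: gap = -1.7 × (6.88 - 4.5) = -4.046%, loss ≈ 5667 × 4.046/100 ≈ 229.
Year 1995: gap = -1.7 × (9.35 - 4.5) = -8.245%, loss ≈ 5667 × 8.245/100 ≈ 467.
Year 1996: gap = -1.7 × (6.29 - 4.5) = -3.043%, loss ≈ 5667 × 3.043/100 ≈ 172.
Year 1997: gap = -1.7 × (8.81 - 4.5) = -7.327%, loss ≈ 5667 × 7.327/100 ≈ 415.
Year 1998: gap = -1.7 × (6.83 - 4.5) = -3.961%, loss ≈ 5667 × 3.961/100 ≈ 224.
Total lost output = 229 + 467 + 172 + 415 + 224 = 1507 billion.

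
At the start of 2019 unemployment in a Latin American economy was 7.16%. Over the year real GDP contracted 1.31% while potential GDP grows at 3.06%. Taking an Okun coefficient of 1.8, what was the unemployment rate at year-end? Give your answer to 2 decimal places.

9.59%

Growth-rate Okun's law: g_Y = g_Y* - β × Δu, so Δu = (g_Y* - g_Y)/β.
Δu = (3.06 + 1.31)/1.8 = 4.37/1.8 = 2.43 percentage points.
Year-end unemployment = 7.16 + 2.43 = 9.59%.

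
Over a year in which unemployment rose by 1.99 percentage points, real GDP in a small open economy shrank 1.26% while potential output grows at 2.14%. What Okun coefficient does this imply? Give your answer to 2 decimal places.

β ≈ 1.71

Growth form: g_Y = g_Y* - β × Δu, so β = (g_Y* - g_Y)/Δu.
β = (2.14 + 1.26)/1.99 = 3.4/1.99 = 1.71.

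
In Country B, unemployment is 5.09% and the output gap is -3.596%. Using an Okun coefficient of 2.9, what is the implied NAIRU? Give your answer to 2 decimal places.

3.85%

From Okun's law, u - u* = -(output gap)/β = -(-3.596)/2.9 = 1.24 points.
So u* = 5.09 - 1.24 = 3.85%.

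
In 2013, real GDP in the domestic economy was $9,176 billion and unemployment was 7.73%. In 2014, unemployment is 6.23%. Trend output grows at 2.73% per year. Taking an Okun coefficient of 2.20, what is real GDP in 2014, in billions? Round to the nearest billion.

Δu = 6.23 - 7.73 = -1.5 points.
Okun's law (growth form): g_Y = g_Y* - β × Δu = 2.73 - 2.20 × (-1.50) = 2.73 + 3.3 = 6.03%.
Real GDP in the next year = 9176 × (1 + 6.03/100) = 9176 × 1.0603 ≈ 9729 billion.

$9,729 billion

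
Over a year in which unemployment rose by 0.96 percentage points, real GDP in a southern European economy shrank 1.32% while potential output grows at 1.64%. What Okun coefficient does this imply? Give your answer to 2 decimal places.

Growth form: g_Y = g_Y* - β × Δu, so β = (g_Y* - g_Y)/Δu.
β = (1.64 + 1.32)/0.96 = 2.96/0.96 = 3.08.

β ≈ 3.08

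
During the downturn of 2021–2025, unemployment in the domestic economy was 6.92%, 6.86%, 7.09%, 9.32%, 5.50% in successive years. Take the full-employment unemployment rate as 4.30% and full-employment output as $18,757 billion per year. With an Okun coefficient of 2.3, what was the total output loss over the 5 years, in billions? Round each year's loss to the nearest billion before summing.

Year 2021: gap = -2.3 × (6.92 - 4.3) = -6.026%, loss ≈ 18757 × 6.026/100 ≈ 1130.
Year 2022: gap = -2.3 × (6.86 - 4.3) = -5.888%, loss ≈ 18757 × 5.888/100 ≈ 1104.
Year 2023: gap = -2.3 × (7.09 - 4.3) = -6.417%, loss ≈ 18757 × 6.417/100 ≈ 1204.
Year 2024: gap = -2.3 × (9.32 - 4.3) = -11.546%, loss ≈ 18757 × 11.546/100 ≈ 2166.
Year 2025: gap = -2.3 × (5.5 - 4.3) = -2.76%, loss ≈ 18757 × 2.76/100 ≈ 518.
Total lost output = 1130 + 1104 + 1204 + 2166 + 518 = 6122 billion.

$6,122 billion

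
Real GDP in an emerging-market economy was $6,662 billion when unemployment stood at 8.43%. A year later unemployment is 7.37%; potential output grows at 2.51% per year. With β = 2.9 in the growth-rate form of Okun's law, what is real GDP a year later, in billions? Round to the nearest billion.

Δu = 7.37 - 8.43 = -1.06 points.
Okun's law (growth form): g_Y = g_Y* - β × Δu = 2.51 - 2.9 × (-1.06) = 2.51 + 3.074 = 5.584%.
Real GDP in the next year = 6662 × (1 + 5.584/100) = 6662 × 1.05584 ≈ 7034 billion.

$7,034 billion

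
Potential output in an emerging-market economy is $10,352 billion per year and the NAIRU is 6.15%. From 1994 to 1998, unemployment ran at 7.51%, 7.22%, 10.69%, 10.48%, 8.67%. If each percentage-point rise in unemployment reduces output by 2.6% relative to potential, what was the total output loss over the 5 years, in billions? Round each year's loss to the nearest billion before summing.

$3,719 billion

Year 1994: gap = -2.6 × (7.51 - 6.15) = -3.536%, loss ≈ 10352 × 3.536/100 ≈ 366.
Year 1995: gap = -2.6 × (7.22 - 6.15) = -2.782%, loss ≈ 10352 × 2.782/100 ≈ 288.
Year 1996: gap = -2.6 × (10.69 - 6.15) = -11.804%, loss ≈ 10352 × 11.804/100 ≈ 1222.
Year 1997: gap = -2.6 × (10.48 - 6.15) = -11.258%, loss ≈ 10352 × 11.258/100 ≈ 1165.
Year 1998: gap = -2.6 × (8.67 - 6.15) = -6.552%, loss ≈ 10352 × 6.552/100 ≈ 678.
Total lost output = 366 + 288 + 1222 + 1165 + 678 = 3719 billion.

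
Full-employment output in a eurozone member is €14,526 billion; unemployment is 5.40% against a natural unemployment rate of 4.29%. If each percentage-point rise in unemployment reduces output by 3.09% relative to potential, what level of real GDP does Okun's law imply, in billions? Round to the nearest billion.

€14,028 billion

Unemployment gap = 5.4 - 4.29 = 1.11 points, so the output gap is -3.09 × 1.11 = -3.4299%.
Actual GDP = 14526 × (1 - 3.4299/100) = 14526 × 0.965701 ≈ 14028 billion.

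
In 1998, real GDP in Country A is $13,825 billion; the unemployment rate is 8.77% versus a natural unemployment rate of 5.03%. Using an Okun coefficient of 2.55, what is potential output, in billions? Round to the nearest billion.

$15,282 billion

Unemployment gap = 8.77 - 5.03 = 3.74 points, so output gap = -2.55 × 3.74 = -9.537%.
Since Y = Y* × (1 + gap/100), Y* = 13825/0.90463 ≈ 15282 billion.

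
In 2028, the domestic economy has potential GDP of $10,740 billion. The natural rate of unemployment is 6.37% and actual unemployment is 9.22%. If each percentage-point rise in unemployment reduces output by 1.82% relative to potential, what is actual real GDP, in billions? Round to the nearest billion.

$10,183 billion

Unemployment gap = 9.22 - 6.37 = 2.85 points, so the output gap is -1.82 × 2.85 = -5.187%.
Actual GDP = 10740 × (1 - 5.187/100) = 10740 × 0.94813 ≈ 10183 billion.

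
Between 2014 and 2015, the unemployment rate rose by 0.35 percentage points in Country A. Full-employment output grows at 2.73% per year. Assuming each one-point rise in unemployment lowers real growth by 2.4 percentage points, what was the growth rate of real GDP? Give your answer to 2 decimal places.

Growth-rate Okun's law: g_Y = g_Y* - β × Δu.
g_Y = 2.73 - 2.4 × (0.35) = 2.73 - 0.84 = 1.89%, i.e. 1.89% to 2 d.p.

1.89%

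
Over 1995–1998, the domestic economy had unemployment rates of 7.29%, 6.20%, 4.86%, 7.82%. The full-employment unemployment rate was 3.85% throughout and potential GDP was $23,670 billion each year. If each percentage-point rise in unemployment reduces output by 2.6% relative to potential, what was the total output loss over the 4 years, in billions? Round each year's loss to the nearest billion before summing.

$6,628 billion

Year 1995: gap = -2.6 × (7.29 - 3.85) = -8.944%, loss ≈ 23670 × 8.944/100 ≈ 2117.
Year 1996: gap = -2.6 × (6.2 - 3.85) = -6.11%, loss ≈ 23670 × 6.11/100 ≈ 1446.
Year 1997: gap = -2.6 × (4.86 - 3.85) = -2.626%, loss ≈ 23670 × 2.626/100 ≈ 622.
Year 1998: gap = -2.6 × (7.82 - 3.85) = -10.322%, loss ≈ 23670 × 10.322/100 ≈ 2443.
Total lost output = 2117 + 1446 + 622 + 2443 = 6628 billion.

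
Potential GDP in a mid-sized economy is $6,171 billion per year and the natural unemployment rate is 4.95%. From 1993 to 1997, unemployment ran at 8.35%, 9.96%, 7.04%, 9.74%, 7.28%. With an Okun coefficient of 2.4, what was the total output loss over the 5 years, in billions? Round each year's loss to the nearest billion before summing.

$2,610 billion

Year 1993: gap = -2.4 × (8.35 - 4.95) = -8.16%, loss ≈ 6171 × 8.16/100 ≈ 504.
Year 1994: gap = -2.4 × (9.96 - 4.95) = -12.024%, loss ≈ 6171 × 12.024/100 ≈ 742.
Year 1995: gap = -2.4 × (7.04 - 4.95) = -5.016%, loss ≈ 6171 × 5.016/100 ≈ 310.
Year 1996: gap = -2.4 × (9.74 - 4.95) = -11.496%, loss ≈ 6171 × 11.496/100 ≈ 709.
Year 1997: gap = -2.4 × (7.28 - 4.95) = -5.592%, loss ≈ 6171 × 5.592/100 ≈ 345.
Total lost output = 504 + 742 + 310 + 709 + 345 = 2610 billion.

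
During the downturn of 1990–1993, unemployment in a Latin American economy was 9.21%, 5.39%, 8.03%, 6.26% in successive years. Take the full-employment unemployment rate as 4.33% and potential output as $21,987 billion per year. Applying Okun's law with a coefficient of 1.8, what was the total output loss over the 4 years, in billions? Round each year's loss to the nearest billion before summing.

Year 1990: gap = -1.8 × (9.21 - 4.33) = -8.784%, loss ≈ 21987 × 8.784/100 ≈ 1931.
Year 1991: gap = -1.8 × (5.39 - 4.33) = -1.908%, loss ≈ 21987 × 1.908/100 ≈ 420.
Year 1992: gap = -1.8 × (8.03 - 4.33) = -6.66%, loss ≈ 21987 × 6.66/100 ≈ 1464.
Year 1993: gap = -1.8 × (6.26 - 4.33) = -3.474%, loss ≈ 21987 × 3.474/100 ≈ 764.
Total lost output = 1931 + 420 + 1464 + 764 = 4579 billion.

$4,579 billion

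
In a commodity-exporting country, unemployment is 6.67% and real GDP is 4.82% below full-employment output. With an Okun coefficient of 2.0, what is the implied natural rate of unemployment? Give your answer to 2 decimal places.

From Okun's law, u - u* = -(output gap)/β = -(-4.82)/2.0 = 2.41 points.
So u* = 6.67 - 2.41 = 4.26%.

4.26%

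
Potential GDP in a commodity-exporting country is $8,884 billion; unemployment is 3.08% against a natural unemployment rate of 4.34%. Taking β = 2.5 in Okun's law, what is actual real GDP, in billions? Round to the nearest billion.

Unemployment gap = 3.08 - 4.34 = -1.26 points, so the output gap is -2.5 × (-1.26) = 3.15%.
Actual GDP = 8884 × (1 + 3.15/100) = 8884 × 1.0315 ≈ 9164 billion.

$9,164 billion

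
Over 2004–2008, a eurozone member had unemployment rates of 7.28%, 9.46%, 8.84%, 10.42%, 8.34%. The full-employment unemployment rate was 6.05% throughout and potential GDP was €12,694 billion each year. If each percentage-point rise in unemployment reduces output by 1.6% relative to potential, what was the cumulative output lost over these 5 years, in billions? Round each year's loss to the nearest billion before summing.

Year 2004: gap = -1.6 × (7.28 - 6.05) = -1.968%, loss ≈ 12694 × 1.968/100 ≈ 250.
Year 2005: gap = -1.6 × (9.46 - 6.05) = -5.456%, loss ≈ 12694 × 5.456/100 ≈ 693.
Year 2006: gap = -1.6 × (8.84 - 6.05) = -4.464%, loss ≈ 12694 × 4.464/100 ≈ 567.
Year 2007: gap = -1.6 × (10.42 - 6.05) = -6.992%, loss ≈ 12694 × 6.992/100 ≈ 888.
Year 2008: gap = -1.6 × (8.34 - 6.05) = -3.664%, loss ≈ 12694 × 3.664/100 ≈ 465.
Total lost output = 250 + 693 + 567 + 888 + 465 = 2863 billion.

€2,863 billion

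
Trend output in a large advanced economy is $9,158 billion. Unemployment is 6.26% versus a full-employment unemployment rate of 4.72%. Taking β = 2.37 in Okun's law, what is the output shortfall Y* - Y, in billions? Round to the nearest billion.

Output gap = -2.37 × (6.26 - 4.72) = -2.37 × 1.54 = -3.6498%.
Actual GDP ≈ 9158 × 0.963502 ≈ 8824 billion, so the shortfall is 9158 - 8824 = 334 billion.

$334 billion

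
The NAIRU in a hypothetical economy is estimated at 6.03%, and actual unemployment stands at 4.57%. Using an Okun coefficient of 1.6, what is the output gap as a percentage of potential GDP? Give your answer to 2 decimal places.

2.34%

The unemployment gap is 4.57 - 6.03 = -1.46 percentage points.
Okun's law gives an output gap of -1.6 × (-1.46) = 2.336%, i.e. 2.34% above potential.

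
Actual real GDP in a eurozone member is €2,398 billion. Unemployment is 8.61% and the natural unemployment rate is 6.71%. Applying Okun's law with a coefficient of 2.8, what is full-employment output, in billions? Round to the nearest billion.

€2,533 billion

Unemployment gap = 8.61 - 6.71 = 1.9 points, so output gap = -2.8 × 1.9 = -5.32%.
Since Y = Y* × (1 + gap/100), Y* = 2398/0.9468 ≈ 2533 billion.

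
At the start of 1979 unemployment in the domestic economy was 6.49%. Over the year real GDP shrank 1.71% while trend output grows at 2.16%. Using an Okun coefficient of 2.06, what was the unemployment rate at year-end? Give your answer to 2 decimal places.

Growth-rate Okun's law: g_Y = g_Y* - β × Δu, so Δu = (g_Y* - g_Y)/β.
Δu = (2.16 + 1.71)/2.06 = 3.87/2.06 = 1.88 percentage points.
Year-end unemployment = 6.49 + 1.88 = 8.37%.

8.37%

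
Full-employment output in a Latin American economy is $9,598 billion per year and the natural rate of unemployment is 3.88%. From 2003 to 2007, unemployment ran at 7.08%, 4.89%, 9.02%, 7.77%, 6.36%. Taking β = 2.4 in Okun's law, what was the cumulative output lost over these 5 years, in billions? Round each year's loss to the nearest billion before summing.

Year 2003: gap = -2.4 × (7.08 - 3.88) = -7.68%, loss ≈ 9598 × 7.68/100 ≈ 737.
Year 2004: gap = -2.4 × (4.89 - 3.88) = -2.424%, loss ≈ 9598 × 2.424/100 ≈ 233.
Year 2005: gap = -2.4 × (9.02 - 3.88) = -12.336%, loss ≈ 9598 × 12.336/100 ≈ 1184.
Year 2006: gap = -2.4 × (7.77 - 3.88) = -9.336%, loss ≈ 9598 × 9.336/100 ≈ 896.
Year 2007: gap = -2.4 × (6.36 - 3.88) = -5.952%, loss ≈ 9598 × 5.952/100 ≈ 571.
Total lost output = 737 + 233 + 1184 + 896 + 571 = 3621 billion.

$3,621 billion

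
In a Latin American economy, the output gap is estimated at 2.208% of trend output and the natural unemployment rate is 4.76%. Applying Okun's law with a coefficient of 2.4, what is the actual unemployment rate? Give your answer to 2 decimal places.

From Okun's law, u - u* = -(output gap)/β = -(2.208)/2.4 = -0.92 points.
So u = 4.76 - 0.92 = 3.84%.

3.84%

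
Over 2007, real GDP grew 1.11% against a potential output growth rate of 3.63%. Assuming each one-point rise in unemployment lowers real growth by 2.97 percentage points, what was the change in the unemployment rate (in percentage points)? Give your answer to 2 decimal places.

0.85 percentage points

Growth-rate Okun's law: g_Y = g_Y* - β × Δu, so Δu = (g_Y* - g_Y)/β.
Δu = (3.63 - 1.11)/2.97 = 2.52/2.97 = 0.85 percentage points.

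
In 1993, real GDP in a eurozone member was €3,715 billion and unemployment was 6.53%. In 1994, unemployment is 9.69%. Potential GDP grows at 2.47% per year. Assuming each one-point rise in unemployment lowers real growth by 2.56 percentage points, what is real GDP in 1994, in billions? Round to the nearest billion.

€3,506 billion

Δu = 9.69 - 6.53 = 3.16 points.
Okun's law (growth form): g_Y = g_Y* - β × Δu = 2.47 - 2.56 × (3.16) = 2.47 - 8.0896 = -5.6196%.
Real GDP in the next year = 3715 × (1 - 5.6196/100) = 3715 × 0.943804 ≈ 3506 billion.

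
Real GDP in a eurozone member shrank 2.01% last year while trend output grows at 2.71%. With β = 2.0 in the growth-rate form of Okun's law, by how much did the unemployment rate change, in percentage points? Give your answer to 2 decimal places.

2.36 percentage points

Growth-rate Okun's law: g_Y = g_Y* - β × Δu, so Δu = (g_Y* - g_Y)/β.
Δu = (2.71 + 2.01)/2.0 = 4.72/2.0 = 2.36 percentage points.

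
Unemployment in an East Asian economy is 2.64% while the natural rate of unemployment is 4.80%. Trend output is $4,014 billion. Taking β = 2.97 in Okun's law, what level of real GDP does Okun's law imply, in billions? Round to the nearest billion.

Unemployment gap = 2.64 - 4.8 = -2.16 points, so the output gap is -2.97 × (-2.16) = 6.4152%.
Actual GDP = 4014 × (1 + 6.4152/100) = 4014 × 1.064152 ≈ 4272 billion.

$4,272 billion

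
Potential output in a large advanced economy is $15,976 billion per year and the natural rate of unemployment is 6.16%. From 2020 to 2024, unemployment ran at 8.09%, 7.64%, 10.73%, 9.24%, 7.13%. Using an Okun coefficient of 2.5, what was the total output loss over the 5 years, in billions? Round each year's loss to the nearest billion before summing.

$4,804 billion

Year 2020: gap = -2.5 × (8.09 - 6.16) = -4.825%, loss ≈ 15976 × 4.825/100 ≈ 771.
Year 2021: gap = -2.5 × (7.64 - 6.16) = -3.7%, loss ≈ 15976 × 3.7/100 ≈ 591.
Year 2022: gap = -2.5 × (10.73 - 6.16) = -11.425%, loss ≈ 15976 × 11.425/100 ≈ 1825.
Year 2023: gap = -2.5 × (9.24 - 6.16) = -7.7%, loss ≈ 15976 × 7.7/100 ≈ 1230.
Year 2024: gap = -2.5 × (7.13 - 6.16) = -2.425%, loss ≈ 15976 × 2.425/100 ≈ 387.
Total lost output = 771 + 591 + 1825 + 1230 + 387 = 4804 billion.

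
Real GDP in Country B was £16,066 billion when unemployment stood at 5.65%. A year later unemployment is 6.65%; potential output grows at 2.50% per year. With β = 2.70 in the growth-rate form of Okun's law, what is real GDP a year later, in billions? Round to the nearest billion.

Δu = 6.65 - 5.65 = 1 point.
Okun's law (growth form): g_Y = g_Y* - β × Δu = 2.50 - 2.70 × (1.00) = 2.5 - 2.7 = -0.2%.
Real GDP in the next year = 16066 × (1 - 0.2/100) = 16066 × 0.998 ≈ 16034 billion.

£16,034 billion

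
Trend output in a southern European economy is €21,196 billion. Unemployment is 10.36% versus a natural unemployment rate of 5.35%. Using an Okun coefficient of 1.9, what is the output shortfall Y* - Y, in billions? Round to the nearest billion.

€2,018 billion

Output gap = -1.9 × (10.36 - 5.35) = -1.9 × 5.01 = -9.519%.
Actual GDP ≈ 21196 × 0.90481 ≈ 19178 billion, so the shortfall is 21196 - 19178 = 2018 billion.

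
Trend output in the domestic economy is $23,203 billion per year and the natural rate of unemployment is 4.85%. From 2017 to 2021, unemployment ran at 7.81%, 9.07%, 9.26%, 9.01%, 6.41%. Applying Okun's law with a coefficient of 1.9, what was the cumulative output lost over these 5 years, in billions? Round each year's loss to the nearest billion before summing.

$7,631 billion

Year 2017: gap = -1.9 × (7.81 - 4.85) = -5.624%, loss ≈ 23203 × 5.624/100 ≈ 1305.
Year 2018: gap = -1.9 × (9.07 - 4.85) = -8.018%, loss ≈ 23203 × 8.018/100 ≈ 1860.
Year 2019: gap = -1.9 × (9.26 - 4.85) = -8.379%, loss ≈ 23203 × 8.379/100 ≈ 1944.
Year 2020: gap = -1.9 × (9.01 - 4.85) = -7.904%, loss ≈ 23203 × 7.904/100 ≈ 1834.
Year 2021: gap = -1.9 × (6.41 - 4.85) = -2.964%, loss ≈ 23203 × 2.964/100 ≈ 688.
Total lost output = 1305 + 1860 + 1944 + 1834 + 688 = 7631 billion.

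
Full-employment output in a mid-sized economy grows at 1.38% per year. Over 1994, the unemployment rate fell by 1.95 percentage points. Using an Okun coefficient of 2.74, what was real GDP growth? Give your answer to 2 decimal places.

6.72%

Growth-rate Okun's law: g_Y = g_Y* - β × Δu.
g_Y = 1.38 - 2.74 × (-1.95) = 1.38 + 5.343 = 6.723%, i.e. 6.72% to 2 d.p.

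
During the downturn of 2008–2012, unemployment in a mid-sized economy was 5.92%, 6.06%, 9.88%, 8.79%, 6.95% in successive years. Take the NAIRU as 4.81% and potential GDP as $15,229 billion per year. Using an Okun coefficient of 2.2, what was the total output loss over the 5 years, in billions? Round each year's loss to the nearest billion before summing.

Year 2008: gap = -2.2 × (5.92 - 4.81) = -2.442%, loss ≈ 15229 × 2.442/100 ≈ 372.
Year 2009: gap = -2.2 × (6.06 - 4.81) = -2.75%, loss ≈ 15229 × 2.75/100 ≈ 419.
Year 2010: gap = -2.2 × (9.88 - 4.81) = -11.154%, loss ≈ 15229 × 11.154/100 ≈ 1699.
Year 2011: gap = -2.2 × (8.79 - 4.81) = -8.756%, loss ≈ 15229 × 8.756/100 ≈ 1333.
Year 2012: gap = -2.2 × (6.95 - 4.81) = -4.708%, loss ≈ 15229 × 4.708/100 ≈ 717.
Total lost output = 372 + 419 + 1699 + 1333 + 717 = 4540 billion.

$4,540 billion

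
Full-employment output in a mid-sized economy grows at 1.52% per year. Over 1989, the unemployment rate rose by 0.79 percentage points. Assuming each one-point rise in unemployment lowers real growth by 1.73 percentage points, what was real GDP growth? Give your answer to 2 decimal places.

0.15%

Growth-rate Okun's law: g_Y = g_Y* - β × Δu.
g_Y = 1.52 - 1.73 × (0.79) = 1.52 - 1.3667 = 0.1533%, i.e. 0.15% to 2 d.p.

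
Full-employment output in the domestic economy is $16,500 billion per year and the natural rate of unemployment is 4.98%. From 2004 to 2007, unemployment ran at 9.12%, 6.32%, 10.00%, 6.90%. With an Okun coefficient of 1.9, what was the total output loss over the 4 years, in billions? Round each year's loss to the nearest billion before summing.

Year 2004: gap = -1.9 × (9.12 - 4.98) = -7.866%, loss ≈ 16500 × 7.866/100 ≈ 1298.
Year 2005: gap = -1.9 × (6.32 - 4.98) = -2.546%, loss ≈ 16500 × 2.546/100 ≈ 420.
Year 2006: gap = -1.9 × (10 - 4.98) = -9.538%, loss ≈ 16500 × 9.538/100 ≈ 1574.
Year 2007: gap = -1.9 × (6.9 - 4.98) = -3.648%, loss ≈ 16500 × 3.648/100 ≈ 602.
Total lost output = 1298 + 420 + 1574 + 602 = 3894 billion.

$3,894 billion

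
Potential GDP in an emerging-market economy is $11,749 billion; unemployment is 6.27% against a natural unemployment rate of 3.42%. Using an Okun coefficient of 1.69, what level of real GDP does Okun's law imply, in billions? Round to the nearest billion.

$11,183 billion

Unemployment gap = 6.27 - 3.42 = 2.85 points, so the output gap is -1.69 × 2.85 = -4.8165%.
Actual GDP = 11749 × (1 - 4.8165/100) = 11749 × 0.951835 ≈ 11183 billion.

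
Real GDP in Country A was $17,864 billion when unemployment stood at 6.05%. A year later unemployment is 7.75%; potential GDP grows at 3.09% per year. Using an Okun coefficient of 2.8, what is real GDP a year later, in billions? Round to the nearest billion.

$17,566 billion

Δu = 7.75 - 6.05 = 1.7 points.
Okun's law (growth form): g_Y = g_Y* - β × Δu = 3.09 - 2.8 × (1.70) = 3.09 - 4.76 = -1.67%.
Real GDP in the next year = 17864 × (1 - 1.67/100) = 17864 × 0.9833 ≈ 17566 billion.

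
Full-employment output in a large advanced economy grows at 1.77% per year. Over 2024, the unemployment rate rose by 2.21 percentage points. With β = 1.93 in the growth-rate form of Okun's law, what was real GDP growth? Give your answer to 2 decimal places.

Growth-rate Okun's law: g_Y = g_Y* - β × Δu.
g_Y = 1.77 - 1.93 × (2.21) = 1.77 - 4.2653 = -2.4953%, i.e. -2.50% to 2 d.p.

-2.50%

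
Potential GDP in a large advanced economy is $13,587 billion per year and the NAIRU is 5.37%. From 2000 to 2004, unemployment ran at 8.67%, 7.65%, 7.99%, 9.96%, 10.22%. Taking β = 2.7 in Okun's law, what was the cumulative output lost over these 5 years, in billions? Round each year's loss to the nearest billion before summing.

$6,471 billion

Year 2000: gap = -2.7 × (8.67 - 5.37) = -8.91%, loss ≈ 13587 × 8.91/100 ≈ 1211.
Year 2001: gap = -2.7 × (7.65 - 5.37) = -6.156%, loss ≈ 13587 × 6.156/100 ≈ 836.
Year 2002: gap = -2.7 × (7.99 - 5.37) = -7.074%, loss ≈ 13587 × 7.074/100 ≈ 961.
Year 2003: gap = -2.7 × (9.96 - 5.37) = -12.393%, loss ≈ 13587 × 12.393/100 ≈ 1684.
Year 2004: gap = -2.7 × (10.22 - 5.37) = -13.095%, loss ≈ 13587 × 13.095/100 ≈ 1779.
Total lost output = 1211 + 836 + 961 + 1684 + 1779 = 6471 billion.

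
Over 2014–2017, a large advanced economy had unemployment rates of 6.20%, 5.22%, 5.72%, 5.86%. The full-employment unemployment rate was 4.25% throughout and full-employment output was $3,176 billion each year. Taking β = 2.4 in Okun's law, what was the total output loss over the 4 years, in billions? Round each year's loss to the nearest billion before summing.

Year 2014: gap = -2.4 × (6.2 - 4.25) = -4.68%, loss ≈ 3176 × 4.68/100 ≈ 149.
Year 2015: gap = -2.4 × (5.22 - 4.25) = -2.328%, loss ≈ 3176 × 2.328/100 ≈ 74.
Year 2016: gap = -2.4 × (5.72 - 4.25) = -3.528%, loss ≈ 3176 × 3.528/100 ≈ 112.
Year 2017: gap = -2.4 × (5.86 - 4.25) = -3.864%, loss ≈ 3176 × 3.864/100 ≈ 123.
Total lost output = 149 + 74 + 112 + 123 = 458 billion.

$458 billion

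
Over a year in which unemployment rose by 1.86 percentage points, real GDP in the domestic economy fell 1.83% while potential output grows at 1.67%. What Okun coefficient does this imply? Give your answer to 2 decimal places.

Growth form: g_Y = g_Y* - β × Δu, so β = (g_Y* - g_Y)/Δu.
β = (1.67 + 1.83)/1.86 = 3.5/1.86 = 1.88.

β ≈ 1.88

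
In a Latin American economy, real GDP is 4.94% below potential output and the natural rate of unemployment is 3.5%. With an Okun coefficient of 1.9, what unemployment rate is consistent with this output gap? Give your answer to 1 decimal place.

6.1%

From Okun's law, u - u* = -(output gap)/β = -(-4.94)/1.9 = 2.6 points.
So u = 3.5 + 2.6 = 6.1%.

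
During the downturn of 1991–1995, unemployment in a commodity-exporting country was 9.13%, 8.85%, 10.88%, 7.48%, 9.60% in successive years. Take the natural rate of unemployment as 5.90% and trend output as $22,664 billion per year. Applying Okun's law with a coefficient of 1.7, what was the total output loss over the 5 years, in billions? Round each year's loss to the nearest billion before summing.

$6,335 billion

Year 1991: gap = -1.7 × (9.13 - 5.9) = -5.491%, loss ≈ 22664 × 5.491/100 ≈ 1244.
Year 1992: gap = -1.7 × (8.85 - 5.9) = -5.015%, loss ≈ 22664 × 5.015/100 ≈ 1137.
Year 1993: gap = -1.7 × (10.88 - 5.9) = -8.466%, loss ≈ 22664 × 8.466/100 ≈ 1919.
Year 1994: gap = -1.7 × (7.48 - 5.9) = -2.686%, loss ≈ 22664 × 2.686/100 ≈ 609.
Year 1995: gap = -1.7 × (9.6 - 5.9) = -6.29%, loss ≈ 22664 × 6.29/100 ≈ 1426.
Total lost output = 1244 + 1137 + 1919 + 609 + 1426 = 6335 billion.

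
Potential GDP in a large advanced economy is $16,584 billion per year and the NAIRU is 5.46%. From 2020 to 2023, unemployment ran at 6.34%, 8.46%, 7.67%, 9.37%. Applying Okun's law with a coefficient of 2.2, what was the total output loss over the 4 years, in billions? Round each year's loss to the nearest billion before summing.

$3,649 billion

Year 2020: gap = -2.2 × (6.34 - 5.46) = -1.936%, loss ≈ 16584 × 1.936/100 ≈ 321.
Year 2021: gap = -2.2 × (8.46 - 5.46) = -6.6%, loss ≈ 16584 × 6.6/100 ≈ 1095.
Year 2022: gap = -2.2 × (7.67 - 5.46) = -4.862%, loss ≈ 16584 × 4.862/100 ≈ 806.
Year 2023: gap = -2.2 × (9.37 - 5.46) = -8.602%, loss ≈ 16584 × 8.602/100 ≈ 1427.
Total lost output = 321 + 1095 + 806 + 1427 = 3649 billion.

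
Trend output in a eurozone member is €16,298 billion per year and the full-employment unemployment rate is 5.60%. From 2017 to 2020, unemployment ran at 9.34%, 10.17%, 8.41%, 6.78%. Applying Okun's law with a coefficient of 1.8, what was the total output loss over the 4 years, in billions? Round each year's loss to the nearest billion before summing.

Year 2017: gap = -1.8 × (9.34 - 5.6) = -6.732%, loss ≈ 16298 × 6.732/100 ≈ 1097.
Year 2018: gap = -1.8 × (10.17 - 5.6) = -8.226%, loss ≈ 16298 × 8.226/100 ≈ 1341.
Year 2019: gap = -1.8 × (8.41 - 5.6) = -5.058%, loss ≈ 16298 × 5.058/100 ≈ 824.
Year 2020: gap = -1.8 × (6.78 - 5.6) = -2.124%, loss ≈ 16298 × 2.124/100 ≈ 346.
Total lost output = 1097 + 1341 + 824 + 346 = 3608 billion.

€3,608 billion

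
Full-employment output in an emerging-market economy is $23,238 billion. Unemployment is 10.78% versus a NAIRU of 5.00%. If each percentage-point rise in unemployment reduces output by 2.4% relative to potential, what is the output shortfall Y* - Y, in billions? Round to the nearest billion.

Output gap = -2.4 × (10.78 - 5) = -2.4 × 5.78 = -13.872%.
Actual GDP ≈ 23238 × 0.86128 ≈ 20014 billion, so the shortfall is 23238 - 20014 = 3224 billion.

$3,224 billion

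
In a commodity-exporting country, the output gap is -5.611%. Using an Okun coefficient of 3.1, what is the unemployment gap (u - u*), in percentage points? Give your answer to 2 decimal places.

1.81 percentage points

Okun's law: output gap = -β × (u - u*), so u - u* = -(output gap)/β.
u - u* = -(-5.611)/3.1 = 1.81 percentage points.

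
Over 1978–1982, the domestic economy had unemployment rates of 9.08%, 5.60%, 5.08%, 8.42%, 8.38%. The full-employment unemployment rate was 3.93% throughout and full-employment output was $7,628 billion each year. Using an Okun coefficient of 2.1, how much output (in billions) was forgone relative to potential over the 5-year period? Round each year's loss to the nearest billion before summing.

Year 1978: gap = -2.1 × (9.08 - 3.93) = -10.815%, loss ≈ 7628 × 10.815/100 ≈ 825.
Year 1979: gap = -2.1 × (5.6 - 3.93) = -3.507%, loss ≈ 7628 × 3.507/100 ≈ 268.
Year 1980: gap = -2.1 × (5.08 - 3.93) = -2.415%, loss ≈ 7628 × 2.415/100 ≈ 184.
Year 1981: gap = -2.1 × (8.42 - 3.93) = -9.429%, loss ≈ 7628 × 9.429/100 ≈ 719.
Year 1982: gap = -2.1 × (8.38 - 3.93) = -9.345%, loss ≈ 7628 × 9.345/100 ≈ 713.
Total lost output = 825 + 268 + 184 + 719 + 713 = 2709 billion.

$2,709 billion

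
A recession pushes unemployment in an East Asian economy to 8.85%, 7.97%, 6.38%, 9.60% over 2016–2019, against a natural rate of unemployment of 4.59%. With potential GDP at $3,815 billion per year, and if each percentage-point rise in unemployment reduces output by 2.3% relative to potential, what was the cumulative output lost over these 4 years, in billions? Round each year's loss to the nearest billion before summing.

$1,268 billion

Year 2016: gap = -2.3 × (8.85 - 4.59) = -9.798%, loss ≈ 3815 × 9.798/100 ≈ 374.
Year 2017: gap = -2.3 × (7.97 - 4.59) = -7.774%, loss ≈ 3815 × 7.774/100 ≈ 297.
Year 2018: gap = -2.3 × (6.38 - 4.59) = -4.117%, loss ≈ 3815 × 4.117/100 ≈ 157.
Year 2019: gap = -2.3 × (9.6 - 4.59) = -11.523%, loss ≈ 3815 × 11.523/100 ≈ 440.
Total lost output = 374 + 297 + 157 + 440 = 1268 billion.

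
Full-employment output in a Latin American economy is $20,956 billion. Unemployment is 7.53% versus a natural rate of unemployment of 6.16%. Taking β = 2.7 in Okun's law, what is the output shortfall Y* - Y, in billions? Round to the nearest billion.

$775 billion

Output gap = -2.7 × (7.53 - 6.16) = -2.7 × 1.37 = -3.699%.
Actual GDP ≈ 20956 × 0.96301 ≈ 20181 billion, so the shortfall is 20956 - 20181 = 775 billion.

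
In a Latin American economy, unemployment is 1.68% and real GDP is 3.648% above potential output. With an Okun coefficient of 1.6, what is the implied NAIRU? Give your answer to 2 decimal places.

3.96%

From Okun's law, u - u* = -(output gap)/β = -(3.648)/1.6 = -2.28 points.
So u* = 1.68 + 2.28 = 3.96%.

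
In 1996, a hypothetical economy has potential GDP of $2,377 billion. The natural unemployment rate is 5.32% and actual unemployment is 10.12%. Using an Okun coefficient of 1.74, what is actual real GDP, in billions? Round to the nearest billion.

Unemployment gap = 10.12 - 5.32 = 4.8 points, so the output gap is -1.74 × 4.8 = -8.352%.
Actual GDP = 2377 × (1 - 8.352/100) = 2377 × 0.91648 ≈ 2178 billion.

$2,178 billion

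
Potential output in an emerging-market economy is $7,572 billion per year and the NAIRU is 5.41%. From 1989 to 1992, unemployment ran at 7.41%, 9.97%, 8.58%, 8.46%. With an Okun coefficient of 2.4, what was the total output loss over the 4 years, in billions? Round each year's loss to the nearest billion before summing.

Year 1989: gap = -2.4 × (7.41 - 5.41) = -4.8%, loss ≈ 7572 × 4.8/100 ≈ 363.
Year 1990: gap = -2.4 × (9.97 - 5.41) = -10.944%, loss ≈ 7572 × 10.944/100 ≈ 829.
Year 1991: gap = -2.4 × (8.58 - 5.41) = -7.608%, loss ≈ 7572 × 7.608/100 ≈ 576.
Year 1992: gap = -2.4 × (8.46 - 5.41) = -7.32%, loss ≈ 7572 × 7.32/100 ≈ 554.
Total lost output = 363 + 829 + 576 + 554 = 2322 billion.

$2,322 billion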